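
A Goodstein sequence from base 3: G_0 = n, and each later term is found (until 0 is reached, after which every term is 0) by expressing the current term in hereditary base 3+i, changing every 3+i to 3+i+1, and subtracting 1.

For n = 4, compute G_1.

4

(0) 4|_3 = 3 + 1 ↦ 4 + 1|_4 = 5 ⇒ 4
(1) 4|_4 = 4 ↦ 5|_5 = 5 ⇒ 4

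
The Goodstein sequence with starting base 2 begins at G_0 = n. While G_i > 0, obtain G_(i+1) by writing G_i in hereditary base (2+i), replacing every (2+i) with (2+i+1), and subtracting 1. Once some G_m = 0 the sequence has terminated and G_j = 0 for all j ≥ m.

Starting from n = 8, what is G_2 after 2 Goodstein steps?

[0] 8 ≡ 2^(2 + 1) (base 2). Lift 3: 81. −1: 80.
[1] 80 ≡ 2·3^3 + 2·3^2 + 2·3 + 2 (base 3). Lift 4: 554. −1: 553.

553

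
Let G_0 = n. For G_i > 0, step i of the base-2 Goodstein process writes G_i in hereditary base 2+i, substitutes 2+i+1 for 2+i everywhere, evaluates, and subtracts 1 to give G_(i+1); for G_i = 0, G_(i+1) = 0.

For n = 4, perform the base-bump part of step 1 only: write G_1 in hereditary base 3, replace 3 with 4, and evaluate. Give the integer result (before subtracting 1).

G_0=4  [base 2] 2^2  →[2↦3]→  3^3 = 27  −1 ⇒ G_1=26
G_1=26  [base 3] 2·3^2 + 2·3 + 2  →[3↦4]→  2·4^2 + 2·4 + 2 = 42  −1 ⇒ G_2=41

42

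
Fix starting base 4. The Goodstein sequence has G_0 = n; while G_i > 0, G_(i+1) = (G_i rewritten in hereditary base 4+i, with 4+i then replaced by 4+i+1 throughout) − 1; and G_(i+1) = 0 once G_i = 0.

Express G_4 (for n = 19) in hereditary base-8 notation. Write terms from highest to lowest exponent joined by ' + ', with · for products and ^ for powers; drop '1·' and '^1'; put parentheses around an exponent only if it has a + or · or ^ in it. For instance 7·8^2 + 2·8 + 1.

7·8 + 7

base 4: 19 = 4^2 + 3; at 5: 5^2 + 3 = 28; next = 27
base 5: 27 = 5^2 + 2; at 6: 6^2 + 2 = 38; next = 37
base 6: 37 = 6^2 + 1; at 7: 7^2 + 1 = 50; next = 49
base 7: 49 = 7^2; at 8: 8^2 = 64; next = 63
base 8: 63 = 7·8 + 7; at 9: 7·9 + 7 = 70; next = 69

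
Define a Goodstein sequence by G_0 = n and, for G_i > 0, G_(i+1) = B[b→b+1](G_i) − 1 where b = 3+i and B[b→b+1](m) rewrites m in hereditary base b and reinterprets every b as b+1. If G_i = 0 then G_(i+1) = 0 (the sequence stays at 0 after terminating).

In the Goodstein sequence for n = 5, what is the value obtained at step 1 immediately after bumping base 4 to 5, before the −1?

[0] 5 ≡ 3 + 2 (base 3). Lift 4: 6. −1: 5.
[1] 5 ≡ 4 + 1 (base 4). Lift 5: 6. −1: 5.

6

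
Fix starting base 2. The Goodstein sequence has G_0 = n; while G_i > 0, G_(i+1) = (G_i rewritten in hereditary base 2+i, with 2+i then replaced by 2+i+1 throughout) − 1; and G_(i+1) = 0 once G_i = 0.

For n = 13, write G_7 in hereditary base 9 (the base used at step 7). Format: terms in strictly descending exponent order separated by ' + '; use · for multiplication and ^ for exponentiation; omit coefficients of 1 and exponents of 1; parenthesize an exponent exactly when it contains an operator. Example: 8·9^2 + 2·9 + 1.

i=0: 13 = 2^(2 + 1) + 2^2 + 1 (b=2); 2→3: 3^(3 + 1) + 3^3 + 1 = 109; 109−1 = 108
i=1: 108 = 3^(3 + 1) + 3^3 (b=3); 3→4: 4^(4 + 1) + 4^4 = 1280; 1280−1 = 1279
i=2: 1279 = 4^(4 + 1) + 3·4^3 + 3·4^2 + 3·4 + 3 (b=4); 4→5: 5^(5 + 1) + 3·5^3 + 3·5^2 + 3·5 + 3 = 16093; 16093−1 = 16092
i=3: 16092 = 5^(5 + 1) + 3·5^3 + 3·5^2 + 3·5 + 2 (b=5); 5→6: 6^(6 + 1) + 3·6^3 + 3·6^2 + 3·6 + 2 = 280712; 280712−1 = 280711
i=4: 280711 = 6^(6 + 1) + 3·6^3 + 3·6^2 + 3·6 + 1 (b=6); 6→7: 7^(7 + 1) + 3·7^3 + 3·7^2 + 3·7 + 1 = 5765999; 5765999−1 = 5765998
i=5: 5765998 = 7^(7 + 1) + 3·7^3 + 3·7^2 + 3·7 (b=7); 7→8: 8^(8 + 1) + 3·8^3 + 3·8^2 + 3·8 = 134219480; 134219480−1 = 134219479
i=6: 134219479 = 8^(8 + 1) + 3·8^3 + 3·8^2 + 2·8 + 7 (b=8); 8→9: 9^(9 + 1) + 3·9^3 + 3·9^2 + 2·9 + 7 = 3486786856; 3486786856−1 = 3486786855

9^(9 + 1) + 3·9^3 + 3·9^2 + 2·9 + 6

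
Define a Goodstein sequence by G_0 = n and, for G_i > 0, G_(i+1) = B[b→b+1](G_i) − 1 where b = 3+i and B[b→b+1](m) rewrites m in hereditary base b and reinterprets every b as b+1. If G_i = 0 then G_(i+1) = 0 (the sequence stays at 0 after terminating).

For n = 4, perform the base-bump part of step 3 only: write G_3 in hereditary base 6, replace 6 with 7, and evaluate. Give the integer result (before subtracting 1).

3

base 3: 4 = 3 + 1; at 4: 4 + 1 = 5; next = 4
base 4: 4 = 4; at 5: 5 = 5; next = 4
base 5: 4 = 4; at 6: 4 = 4; next = 3
base 6: 3 = 3; at 7: 3 = 3; next = 2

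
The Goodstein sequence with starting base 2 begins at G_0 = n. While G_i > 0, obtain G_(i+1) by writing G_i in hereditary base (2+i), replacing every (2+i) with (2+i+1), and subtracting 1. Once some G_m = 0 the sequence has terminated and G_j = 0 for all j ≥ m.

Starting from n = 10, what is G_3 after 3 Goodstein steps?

15625

base 2: 10 = 2^(2 + 1) + 2; at 3: 3^(3 + 1) + 3 = 84; next = 83
base 3: 83 = 3^(3 + 1) + 2; at 4: 4^(4 + 1) + 2 = 1026; next = 1025
base 4: 1025 = 4^(4 + 1) + 1; at 5: 5^(5 + 1) + 1 = 15626; next = 15625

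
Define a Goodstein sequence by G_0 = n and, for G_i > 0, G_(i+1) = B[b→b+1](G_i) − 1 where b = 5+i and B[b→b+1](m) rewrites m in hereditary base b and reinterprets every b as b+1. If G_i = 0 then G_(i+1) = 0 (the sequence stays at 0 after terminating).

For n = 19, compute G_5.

base 5: 19 = 3·5 + 4; at 6: 3·6 + 4 = 22; next = 21
base 6: 21 = 3·6 + 3; at 7: 3·7 + 3 = 24; next = 23
base 7: 23 = 3·7 + 2; at 8: 3·8 + 2 = 26; next = 25
base 8: 25 = 3·8 + 1; at 9: 3·9 + 1 = 28; next = 27
base 9: 27 = 3·9; at 10: 3·10 = 30; next = 29
base 10: 29 = 2·10 + 9; at 11: 2·11 + 9 = 31; next = 30

29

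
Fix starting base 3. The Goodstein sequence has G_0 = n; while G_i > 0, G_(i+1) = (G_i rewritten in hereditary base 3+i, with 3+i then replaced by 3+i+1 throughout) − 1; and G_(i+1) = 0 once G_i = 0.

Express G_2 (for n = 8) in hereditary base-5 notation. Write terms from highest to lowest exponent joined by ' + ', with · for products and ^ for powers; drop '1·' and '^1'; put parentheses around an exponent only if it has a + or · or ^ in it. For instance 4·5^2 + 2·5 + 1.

(0) 8|_3 = 2·3 + 2 ↦ 2·4 + 2|_4 = 10 ⇒ 9
(1) 9|_4 = 2·4 + 1 ↦ 2·5 + 1|_5 = 11 ⇒ 10
(2) 10|_5 = 2·5 ↦ 2·6|_6 = 12 ⇒ 11

2·5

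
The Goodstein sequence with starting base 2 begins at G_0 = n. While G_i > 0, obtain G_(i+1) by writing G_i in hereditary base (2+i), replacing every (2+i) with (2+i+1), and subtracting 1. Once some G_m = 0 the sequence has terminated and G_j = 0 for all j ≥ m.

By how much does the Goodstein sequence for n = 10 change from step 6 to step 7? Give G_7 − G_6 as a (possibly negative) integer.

1853361269

G_0=10  [base 2] 2^(2 + 1) + 2  →[2↦3]→  3^(3 + 1) + 3 = 84  −1 ⇒ G_1=83
G_1=83  [base 3] 3^(3 + 1) + 2  →[3↦4]→  4^(4 + 1) + 2 = 1026  −1 ⇒ G_2=1025
G_2=1025  [base 4] 4^(4 + 1) + 1  →[4↦5]→  5^(5 + 1) + 1 = 15626  −1 ⇒ G_3=15625
G_3=15625  [base 5] 5^(5 + 1)  →[5↦6]→  6^(6 + 1) = 279936  −1 ⇒ G_4=279935
G_4=279935  [base 6] 5·6^6 + 5·6^5 + 5·6^4 + 5·6^3 + 5·6^2 + 5·6 + 5  →[6↦7]→  5·7^7 + 5·7^5 + 5·7^4 + 5·7^3 + 5·7^2 + 5·7 + 5 = 4215755  −1 ⇒ G_5=4215754
G_5=4215754  [base 7] 5·7^7 + 5·7^5 + 5·7^4 + 5·7^3 + 5·7^2 + 5·7 + 4  →[7↦8]→  5·8^8 + 5·8^5 + 5·8^4 + 5·8^3 + 5·8^2 + 5·8 + 4 = 84073324  −1 ⇒ G_6=84073323
G_6=84073323  [base 8] 5·8^8 + 5·8^5 + 5·8^4 + 5·8^3 + 5·8^2 + 5·8 + 3  →[8↦9]→  5·9^9 + 5·9^5 + 5·9^4 + 5·9^3 + 5·9^2 + 5·9 + 3 = 1937434593  −1 ⇒ G_7=1937434592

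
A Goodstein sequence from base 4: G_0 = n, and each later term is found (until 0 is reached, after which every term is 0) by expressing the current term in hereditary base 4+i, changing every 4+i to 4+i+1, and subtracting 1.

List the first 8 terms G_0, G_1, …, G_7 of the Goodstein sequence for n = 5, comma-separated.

5, 5, 5, 4, 3, 2, 1, 0

base 4: 5 = 4 + 1; at 5: 5 + 1 = 6; next = 5
base 5: 5 = 5; at 6: 6 = 6; next = 5
base 6: 5 = 5; at 7: 5 = 5; next = 4
base 7: 4 = 4; at 8: 4 = 4; next = 3
base 8: 3 = 3; at 9: 3 = 3; next = 2
base 9: 2 = 2; at 10: 2 = 2; next = 1
base 10: 1 = 1; at 11: 1 = 1; next = 0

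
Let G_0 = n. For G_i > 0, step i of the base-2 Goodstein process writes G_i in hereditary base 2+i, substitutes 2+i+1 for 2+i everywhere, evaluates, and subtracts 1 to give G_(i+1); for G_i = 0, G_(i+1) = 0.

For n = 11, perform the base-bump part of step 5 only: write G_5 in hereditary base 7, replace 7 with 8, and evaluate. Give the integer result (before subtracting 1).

134217728

11 —HB2→ 2^(2 + 1) + 2 + 1 —bump→ 3^(3 + 1) + 3 + 1 = 85 —(−1)→ 84
84 —HB3→ 3^(3 + 1) + 3 —bump→ 4^(4 + 1) + 4 = 1028 —(−1)→ 1027
1027 —HB4→ 4^(4 + 1) + 3 —bump→ 5^(5 + 1) + 3 = 15628 —(−1)→ 15627
15627 —HB5→ 5^(5 + 1) + 2 —bump→ 6^(6 + 1) + 2 = 279938 —(−1)→ 279937
279937 —HB6→ 6^(6 + 1) + 1 —bump→ 7^(7 + 1) + 1 = 5764802 —(−1)→ 5764801
5764801 —HB7→ 7^(7 + 1) —bump→ 8^(8 + 1) = 134217728 —(−1)→ 134217727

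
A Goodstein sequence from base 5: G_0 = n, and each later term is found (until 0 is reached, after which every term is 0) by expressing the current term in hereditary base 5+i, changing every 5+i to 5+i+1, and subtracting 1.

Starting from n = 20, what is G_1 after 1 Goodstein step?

23

(0) 20|_5 = 4·5 ↦ 4·6|_6 = 24 ⇒ 23
(1) 23|_6 = 3·6 + 5 ↦ 3·7 + 5|_7 = 26 ⇒ 25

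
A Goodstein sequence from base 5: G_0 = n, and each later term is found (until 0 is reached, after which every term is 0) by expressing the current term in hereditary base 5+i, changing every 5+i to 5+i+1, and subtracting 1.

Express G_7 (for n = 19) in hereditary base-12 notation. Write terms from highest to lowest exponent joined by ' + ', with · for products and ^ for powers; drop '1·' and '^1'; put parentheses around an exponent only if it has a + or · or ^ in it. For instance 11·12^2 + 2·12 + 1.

2·12 + 7

(0) 19|_5 = 3·5 + 4 ↦ 3·6 + 4|_6 = 22 ⇒ 21
(1) 21|_6 = 3·6 + 3 ↦ 3·7 + 3|_7 = 24 ⇒ 23
(2) 23|_7 = 3·7 + 2 ↦ 3·8 + 2|_8 = 26 ⇒ 25
(3) 25|_8 = 3·8 + 1 ↦ 3·9 + 1|_9 = 28 ⇒ 27
(4) 27|_9 = 3·9 ↦ 3·10|_10 = 30 ⇒ 29
(5) 29|_10 = 2·10 + 9 ↦ 2·11 + 9|_11 = 31 ⇒ 30
(6) 30|_11 = 2·11 + 8 ↦ 2·12 + 8|_12 = 32 ⇒ 31
(7) 31|_12 = 2·12 + 7 ↦ 2·13 + 7|_13 = 33 ⇒ 32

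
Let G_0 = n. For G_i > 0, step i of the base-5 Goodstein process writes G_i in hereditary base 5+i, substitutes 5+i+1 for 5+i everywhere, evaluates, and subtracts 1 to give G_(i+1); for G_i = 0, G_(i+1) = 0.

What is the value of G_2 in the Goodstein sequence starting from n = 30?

G_0 = 30. HB_5(30) = 5^2 + 5. Bump = 42. G_1 = 41.
G_1 = 41. HB_6(41) = 6^2 + 5. Bump = 54. G_2 = 53.
G_2 = 53. HB_7(53) = 7^2 + 4. Bump = 68. G_3 = 67.

53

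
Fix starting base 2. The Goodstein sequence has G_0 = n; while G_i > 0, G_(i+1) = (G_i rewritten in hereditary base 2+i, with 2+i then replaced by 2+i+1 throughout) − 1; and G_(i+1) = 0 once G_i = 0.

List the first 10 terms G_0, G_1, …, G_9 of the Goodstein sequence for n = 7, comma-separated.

7, 30, 259, 3127, 46657, 823543, 16777215, 37665879, 77777775, 150051213

i=0: 7 = 2^2 + 2 + 1 (b=2); 2→3: 3^3 + 3 + 1 = 31; 31−1 = 30
i=1: 30 = 3^3 + 3 (b=3); 3→4: 4^4 + 4 = 260; 260−1 = 259
i=2: 259 = 4^4 + 3 (b=4); 4→5: 5^5 + 3 = 3128; 3128−1 = 3127
i=3: 3127 = 5^5 + 2 (b=5); 5→6: 6^6 + 2 = 46658; 46658−1 = 46657
i=4: 46657 = 6^6 + 1 (b=6); 6→7: 7^7 + 1 = 823544; 823544−1 = 823543
i=5: 823543 = 7^7 (b=7); 7→8: 8^8 = 16777216; 16777216−1 = 16777215
i=6: 16777215 = 7·8^7 + 7·8^6 + 7·8^5 + 7·8^4 + 7·8^3 + 7·8^2 + 7·8 + 7 (b=8); 8→9: 7·9^7 + 7·9^6 + 7·9^5 + 7·9^4 + 7·9^3 + 7·9^2 + 7·9 + 7 = 37665880; 37665880−1 = 37665879
i=7: 37665879 = 7·9^7 + 7·9^6 + 7·9^5 + 7·9^4 + 7·9^3 + 7·9^2 + 7·9 + 6 (b=9); 9→10: 7·10^7 + 7·10^6 + 7·10^5 + 7·10^4 + 7·10^3 + 7·10^2 + 7·10 + 6 = 77777776; 77777776−1 = 77777775
i=8: 77777775 = 7·10^7 + 7·10^6 + 7·10^5 + 7·10^4 + 7·10^3 + 7·10^2 + 7·10 + 5 (b=10); 10→11: 7·11^7 + 7·11^6 + 7·11^5 + 7·11^4 + 7·11^3 + 7·11^2 + 7·11 + 5 = 150051214; 150051214−1 = 150051213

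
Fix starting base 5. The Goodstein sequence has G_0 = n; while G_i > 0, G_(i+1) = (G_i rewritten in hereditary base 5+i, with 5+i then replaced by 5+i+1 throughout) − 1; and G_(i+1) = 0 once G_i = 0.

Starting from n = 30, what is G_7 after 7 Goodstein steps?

143

base 5: 30 = 5^2 + 5; at 6: 6^2 + 6 = 42; next = 41
base 6: 41 = 6^2 + 5; at 7: 7^2 + 5 = 54; next = 53
base 7: 53 = 7^2 + 4; at 8: 8^2 + 4 = 68; next = 67
base 8: 67 = 8^2 + 3; at 9: 9^2 + 3 = 84; next = 83
base 9: 83 = 9^2 + 2; at 10: 10^2 + 2 = 102; next = 101
base 10: 101 = 10^2 + 1; at 11: 11^2 + 1 = 122; next = 121
base 11: 121 = 11^2; at 12: 12^2 = 144; next = 143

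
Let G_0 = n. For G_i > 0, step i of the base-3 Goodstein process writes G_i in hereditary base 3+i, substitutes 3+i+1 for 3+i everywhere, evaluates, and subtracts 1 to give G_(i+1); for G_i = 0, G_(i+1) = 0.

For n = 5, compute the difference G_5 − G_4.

G_0 = 5. HB_3(5) = 3 + 2. Bump = 6. G_1 = 5.
G_1 = 5. HB_4(5) = 4 + 1. Bump = 6. G_2 = 5.
G_2 = 5. HB_5(5) = 5. Bump = 6. G_3 = 5.
G_3 = 5. HB_6(5) = 5. Bump = 5. G_4 = 4.
G_4 = 4. HB_7(4) = 4. Bump = 4. G_5 = 3.

-1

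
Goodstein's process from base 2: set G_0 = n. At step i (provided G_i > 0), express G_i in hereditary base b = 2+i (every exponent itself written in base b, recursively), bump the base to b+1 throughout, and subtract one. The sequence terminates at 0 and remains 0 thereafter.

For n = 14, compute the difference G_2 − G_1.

[0] 14 ≡ 2^(2 + 1) + 2^2 + 2 (base 2). Lift 3: 111. −1: 110.
[1] 110 ≡ 3^(3 + 1) + 3^3 + 2 (base 3). Lift 4: 1282. −1: 1281.

1171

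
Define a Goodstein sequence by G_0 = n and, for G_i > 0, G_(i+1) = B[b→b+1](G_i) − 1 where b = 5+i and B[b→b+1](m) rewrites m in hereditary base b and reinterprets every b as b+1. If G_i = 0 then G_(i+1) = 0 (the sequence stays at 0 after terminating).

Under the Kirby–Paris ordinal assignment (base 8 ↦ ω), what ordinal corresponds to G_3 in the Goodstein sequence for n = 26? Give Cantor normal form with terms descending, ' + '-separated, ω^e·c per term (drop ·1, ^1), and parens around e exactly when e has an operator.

(0) 26|_5 = 5^2 + 1 ↦ 6^2 + 1|_6 = 37 ⇒ 36
(1) 36|_6 = 6^2 ↦ 7^2|_7 = 49 ⇒ 48
(2) 48|_7 = 6·7 + 6 ↦ 6·8 + 6|_8 = 54 ⇒ 53
(3) 53|_8 = 6·8 + 5 ↦ 6·9 + 5|_9 = 59 ⇒ 58

ω·6 + 5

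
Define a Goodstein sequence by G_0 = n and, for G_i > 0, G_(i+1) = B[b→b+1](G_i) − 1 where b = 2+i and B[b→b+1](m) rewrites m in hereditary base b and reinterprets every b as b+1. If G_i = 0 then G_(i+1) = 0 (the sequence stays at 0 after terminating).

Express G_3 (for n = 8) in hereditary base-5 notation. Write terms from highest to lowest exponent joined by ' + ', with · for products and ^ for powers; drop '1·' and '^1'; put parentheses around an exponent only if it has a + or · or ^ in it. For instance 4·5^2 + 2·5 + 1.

2·5^5 + 2·5^2 + 2·5

i=0: 8 = 2^(2 + 1) (b=2); 2→3: 3^(3 + 1) = 81; 81−1 = 80
i=1: 80 = 2·3^3 + 2·3^2 + 2·3 + 2 (b=3); 3→4: 2·4^4 + 2·4^2 + 2·4 + 2 = 554; 554−1 = 553
i=2: 553 = 2·4^4 + 2·4^2 + 2·4 + 1 (b=4); 4→5: 2·5^5 + 2·5^2 + 2·5 + 1 = 6311; 6311−1 = 6310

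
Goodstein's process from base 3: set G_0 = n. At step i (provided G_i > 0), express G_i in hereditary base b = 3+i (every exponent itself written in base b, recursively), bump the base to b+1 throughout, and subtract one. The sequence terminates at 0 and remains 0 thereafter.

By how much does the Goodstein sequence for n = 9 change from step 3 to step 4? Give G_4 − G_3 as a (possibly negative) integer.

2

i=0: 9 = 3^2 (b=3); 3→4: 4^2 = 16; 16−1 = 15
i=1: 15 = 3·4 + 3 (b=4); 4→5: 3·5 + 3 = 18; 18−1 = 17
i=2: 17 = 3·5 + 2 (b=5); 5→6: 3·6 + 2 = 20; 20−1 = 19
i=3: 19 = 3·6 + 1 (b=6); 6→7: 3·7 + 1 = 22; 22−1 = 21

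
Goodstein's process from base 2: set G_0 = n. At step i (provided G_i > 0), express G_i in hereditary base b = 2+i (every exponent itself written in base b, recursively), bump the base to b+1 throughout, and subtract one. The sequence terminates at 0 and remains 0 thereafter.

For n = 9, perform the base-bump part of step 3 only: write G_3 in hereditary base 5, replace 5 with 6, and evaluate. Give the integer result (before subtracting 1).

140744

9 —HB2→ 2^(2 + 1) + 1 —bump→ 3^(3 + 1) + 1 = 82 —(−1)→ 81
81 —HB3→ 3^(3 + 1) —bump→ 4^(4 + 1) = 1024 —(−1)→ 1023
1023 —HB4→ 3·4^4 + 3·4^3 + 3·4^2 + 3·4 + 3 —bump→ 3·5^5 + 3·5^3 + 3·5^2 + 3·5 + 3 = 9843 —(−1)→ 9842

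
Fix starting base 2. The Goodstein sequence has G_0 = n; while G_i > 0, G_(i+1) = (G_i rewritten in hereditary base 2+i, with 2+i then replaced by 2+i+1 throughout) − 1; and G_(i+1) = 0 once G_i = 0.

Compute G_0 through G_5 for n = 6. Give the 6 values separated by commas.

[0] 6 ≡ 2^2 + 2 (base 2). Lift 3: 30. −1: 29.
[1] 29 ≡ 3^3 + 2 (base 3). Lift 4: 258. −1: 257.
[2] 257 ≡ 4^4 + 1 (base 4). Lift 5: 3126. −1: 3125.
[3] 3125 ≡ 5^5 (base 5). Lift 6: 46656. −1: 46655.
[4] 46655 ≡ 5·6^5 + 5·6^4 + 5·6^3 + 5·6^2 + 5·6 + 5 (base 6). Lift 7: 98040. −1: 98039.

6, 29, 257, 3125, 46655, 98039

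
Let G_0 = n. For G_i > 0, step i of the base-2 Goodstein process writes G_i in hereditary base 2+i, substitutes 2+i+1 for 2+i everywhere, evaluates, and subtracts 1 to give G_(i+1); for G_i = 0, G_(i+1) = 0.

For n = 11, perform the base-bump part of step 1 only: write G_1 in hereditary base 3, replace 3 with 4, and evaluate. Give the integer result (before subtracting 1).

base 2: 11 = 2^(2 + 1) + 2 + 1; at 3: 3^(3 + 1) + 3 + 1 = 85; next = 84
base 3: 84 = 3^(3 + 1) + 3; at 4: 4^(4 + 1) + 4 = 1028; next = 1027

1028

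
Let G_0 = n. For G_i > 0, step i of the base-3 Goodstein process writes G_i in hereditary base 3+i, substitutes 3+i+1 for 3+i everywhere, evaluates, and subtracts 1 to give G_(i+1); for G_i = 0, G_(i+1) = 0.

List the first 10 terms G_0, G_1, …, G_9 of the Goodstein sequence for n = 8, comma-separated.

8 —HB3→ 2·3 + 2 —bump→ 2·4 + 2 = 10 —(−1)→ 9
9 —HB4→ 2·4 + 1 —bump→ 2·5 + 1 = 11 —(−1)→ 10
10 —HB5→ 2·5 —bump→ 2·6 = 12 —(−1)→ 11
11 —HB6→ 6 + 5 —bump→ 7 + 5 = 12 —(−1)→ 11
11 —HB7→ 7 + 4 —bump→ 8 + 4 = 12 —(−1)→ 11
11 —HB8→ 8 + 3 —bump→ 9 + 3 = 12 —(−1)→ 11
11 —HB9→ 9 + 2 —bump→ 10 + 2 = 12 —(−1)→ 11
11 —HB10→ 10 + 1 —bump→ 11 + 1 = 12 —(−1)→ 11
11 —HB11→ 11 —bump→ 12 = 12 —(−1)→ 11

8, 9, 10, 11, 11, 11, 11, 11, 11, 11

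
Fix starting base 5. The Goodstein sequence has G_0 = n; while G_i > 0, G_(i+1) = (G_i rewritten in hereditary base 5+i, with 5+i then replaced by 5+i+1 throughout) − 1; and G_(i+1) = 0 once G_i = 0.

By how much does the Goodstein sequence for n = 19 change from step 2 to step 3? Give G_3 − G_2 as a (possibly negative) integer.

G_0 = 19. HB_5(19) = 3·5 + 4. Bump = 22. G_1 = 21.
G_1 = 21. HB_6(21) = 3·6 + 3. Bump = 24. G_2 = 23.
G_2 = 23. HB_7(23) = 3·7 + 2. Bump = 26. G_3 = 25.

2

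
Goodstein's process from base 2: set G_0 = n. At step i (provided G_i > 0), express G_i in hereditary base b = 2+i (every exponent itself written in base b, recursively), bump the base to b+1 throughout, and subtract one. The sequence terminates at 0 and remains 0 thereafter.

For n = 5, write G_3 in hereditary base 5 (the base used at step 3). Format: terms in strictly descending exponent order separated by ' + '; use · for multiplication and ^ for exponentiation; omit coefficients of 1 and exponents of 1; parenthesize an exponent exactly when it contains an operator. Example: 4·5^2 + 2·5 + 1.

3·5^3 + 3·5^2 + 3·5 + 2

[0] 5 ≡ 2^2 + 1 (base 2). Lift 3: 28. −1: 27.
[1] 27 ≡ 3^3 (base 3). Lift 4: 256. −1: 255.
[2] 255 ≡ 3·4^3 + 3·4^2 + 3·4 + 3 (base 4). Lift 5: 468. −1: 467.
[3] 467 ≡ 3·5^3 + 3·5^2 + 3·5 + 2 (base 5). Lift 6: 776. −1: 775.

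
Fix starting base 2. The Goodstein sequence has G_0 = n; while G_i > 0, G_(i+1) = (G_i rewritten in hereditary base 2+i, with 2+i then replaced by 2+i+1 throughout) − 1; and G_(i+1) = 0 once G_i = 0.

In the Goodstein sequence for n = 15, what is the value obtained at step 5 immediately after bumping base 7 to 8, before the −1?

[0] 15 ≡ 2^(2 + 1) + 2^2 + 2 + 1 (base 2). Lift 3: 112. −1: 111.
[1] 111 ≡ 3^(3 + 1) + 3^3 + 3 (base 3). Lift 4: 1284. −1: 1283.
[2] 1283 ≡ 4^(4 + 1) + 4^4 + 3 (base 4). Lift 5: 18753. −1: 18752.
[3] 18752 ≡ 5^(5 + 1) + 5^5 + 2 (base 5). Lift 6: 326594. −1: 326593.
[4] 326593 ≡ 6^(6 + 1) + 6^6 + 1 (base 6). Lift 7: 6588345. −1: 6588344.
[5] 6588344 ≡ 7^(7 + 1) + 7^7 (base 7). Lift 8: 150994944. −1: 150994943.

150994944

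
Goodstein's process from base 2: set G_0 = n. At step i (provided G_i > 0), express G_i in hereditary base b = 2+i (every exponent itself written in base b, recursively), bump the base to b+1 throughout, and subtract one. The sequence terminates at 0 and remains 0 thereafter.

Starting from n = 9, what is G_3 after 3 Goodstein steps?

9 —HB2→ 2^(2 + 1) + 1 —bump→ 3^(3 + 1) + 1 = 82 —(−1)→ 81
81 —HB3→ 3^(3 + 1) —bump→ 4^(4 + 1) = 1024 —(−1)→ 1023
1023 —HB4→ 3·4^4 + 3·4^3 + 3·4^2 + 3·4 + 3 —bump→ 3·5^5 + 3·5^3 + 3·5^2 + 3·5 + 3 = 9843 —(−1)→ 9842
9842 —HB5→ 3·5^5 + 3·5^3 + 3·5^2 + 3·5 + 2 —bump→ 3·6^6 + 3·6^3 + 3·6^2 + 3·6 + 2 = 140744 —(−1)→ 140743

9842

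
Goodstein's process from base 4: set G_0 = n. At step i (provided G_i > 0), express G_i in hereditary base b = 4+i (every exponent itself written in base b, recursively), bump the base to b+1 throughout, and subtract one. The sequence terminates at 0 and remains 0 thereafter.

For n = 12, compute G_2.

(0) 12|_4 = 3·4 ↦ 3·5|_5 = 15 ⇒ 14
(1) 14|_5 = 2·5 + 4 ↦ 2·6 + 4|_6 = 16 ⇒ 15
(2) 15|_6 = 2·6 + 3 ↦ 2·7 + 3|_7 = 17 ⇒ 16

15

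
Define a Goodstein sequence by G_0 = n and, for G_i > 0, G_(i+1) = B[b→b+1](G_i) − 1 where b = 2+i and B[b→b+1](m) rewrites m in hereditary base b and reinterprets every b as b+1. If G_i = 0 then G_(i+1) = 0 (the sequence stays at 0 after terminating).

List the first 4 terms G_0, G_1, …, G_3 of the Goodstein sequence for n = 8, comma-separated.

8, 80, 553, 6310

i=0: 8 = 2^(2 + 1) (b=2); 2→3: 3^(3 + 1) = 81; 81−1 = 80
i=1: 80 = 2·3^3 + 2·3^2 + 2·3 + 2 (b=3); 3→4: 2·4^4 + 2·4^2 + 2·4 + 2 = 554; 554−1 = 553
i=2: 553 = 2·4^4 + 2·4^2 + 2·4 + 1 (b=4); 4→5: 2·5^5 + 2·5^2 + 2·5 + 1 = 6311; 6311−1 = 6310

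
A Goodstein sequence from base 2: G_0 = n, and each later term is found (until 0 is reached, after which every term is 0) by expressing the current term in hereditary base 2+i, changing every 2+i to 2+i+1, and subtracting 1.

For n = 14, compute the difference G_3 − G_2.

(0) 14|_2 = 2^(2 + 1) + 2^2 + 2 ↦ 3^(3 + 1) + 3^3 + 3|_3 = 111 ⇒ 110
(1) 110|_3 = 3^(3 + 1) + 3^3 + 2 ↦ 4^(4 + 1) + 4^4 + 2|_4 = 1282 ⇒ 1281
(2) 1281|_4 = 4^(4 + 1) + 4^4 + 1 ↦ 5^(5 + 1) + 5^5 + 1|_5 = 18751 ⇒ 18750

17469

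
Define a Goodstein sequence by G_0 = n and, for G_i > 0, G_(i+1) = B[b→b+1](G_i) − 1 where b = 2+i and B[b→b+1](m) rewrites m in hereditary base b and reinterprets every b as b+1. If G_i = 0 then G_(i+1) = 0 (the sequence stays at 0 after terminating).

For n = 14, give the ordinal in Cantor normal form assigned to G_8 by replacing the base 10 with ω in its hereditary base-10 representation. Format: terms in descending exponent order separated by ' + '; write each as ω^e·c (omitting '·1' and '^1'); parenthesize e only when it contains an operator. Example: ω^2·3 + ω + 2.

[0] 14 ≡ 2^(2 + 1) + 2^2 + 2 (base 2). Lift 3: 111. −1: 110.
[1] 110 ≡ 3^(3 + 1) + 3^3 + 2 (base 3). Lift 4: 1282. −1: 1281.
[2] 1281 ≡ 4^(4 + 1) + 4^4 + 1 (base 4). Lift 5: 18751. −1: 18750.
[3] 18750 ≡ 5^(5 + 1) + 5^5 (base 5). Lift 6: 326592. −1: 326591.
[4] 326591 ≡ 6^(6 + 1) + 5·6^5 + 5·6^4 + 5·6^3 + 5·6^2 + 5·6 + 5 (base 6). Lift 7: 5862841. −1: 5862840.
[5] 5862840 ≡ 7^(7 + 1) + 5·7^5 + 5·7^4 + 5·7^3 + 5·7^2 + 5·7 + 4 (base 7). Lift 8: 134404972. −1: 134404971.
[6] 134404971 ≡ 8^(8 + 1) + 5·8^5 + 5·8^4 + 5·8^3 + 5·8^2 + 5·8 + 3 (base 8). Lift 9: 3487116549. −1: 3487116548.
[7] 3487116548 ≡ 9^(9 + 1) + 5·9^5 + 5·9^4 + 5·9^3 + 5·9^2 + 5·9 + 2 (base 9). Lift 10: 100000555552. −1: 100000555551.

ω^(ω + 1) + ω^5·5 + ω^4·5 + ω^3·5 + ω^2·5 + ω·5 + 1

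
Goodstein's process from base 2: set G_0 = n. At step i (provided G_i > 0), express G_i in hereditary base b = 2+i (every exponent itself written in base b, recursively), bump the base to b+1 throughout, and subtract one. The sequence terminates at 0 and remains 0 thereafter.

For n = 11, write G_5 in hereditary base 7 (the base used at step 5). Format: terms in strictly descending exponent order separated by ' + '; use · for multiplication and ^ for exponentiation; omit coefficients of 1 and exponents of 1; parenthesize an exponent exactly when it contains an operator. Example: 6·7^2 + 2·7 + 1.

7^(7 + 1)

[0] 11 ≡ 2^(2 + 1) + 2 + 1 (base 2). Lift 3: 85. −1: 84.
[1] 84 ≡ 3^(3 + 1) + 3 (base 3). Lift 4: 1028. −1: 1027.
[2] 1027 ≡ 4^(4 + 1) + 3 (base 4). Lift 5: 15628. −1: 15627.
[3] 15627 ≡ 5^(5 + 1) + 2 (base 5). Lift 6: 279938. −1: 279937.
[4] 279937 ≡ 6^(6 + 1) + 1 (base 6). Lift 7: 5764802. −1: 5764801.
[5] 5764801 ≡ 7^(7 + 1) (base 7). Lift 8: 134217728. −1: 134217727.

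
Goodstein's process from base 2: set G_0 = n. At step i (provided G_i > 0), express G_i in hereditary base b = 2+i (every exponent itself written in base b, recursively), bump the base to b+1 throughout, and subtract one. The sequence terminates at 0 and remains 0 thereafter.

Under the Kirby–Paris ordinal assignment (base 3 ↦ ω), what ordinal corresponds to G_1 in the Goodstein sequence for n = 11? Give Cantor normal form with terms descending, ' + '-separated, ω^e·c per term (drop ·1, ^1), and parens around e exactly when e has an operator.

ω^(ω + 1) + ω

step 0: 11 = 2^(2 + 1) + 2 + 1; sub 3 for 2: 3^(3 + 1) + 3 + 1; = 85; G_1 = 85−1 = 84
step 1: 84 = 3^(3 + 1) + 3; sub 4 for 3: 4^(4 + 1) + 4; = 1028; G_2 = 1028−1 = 1027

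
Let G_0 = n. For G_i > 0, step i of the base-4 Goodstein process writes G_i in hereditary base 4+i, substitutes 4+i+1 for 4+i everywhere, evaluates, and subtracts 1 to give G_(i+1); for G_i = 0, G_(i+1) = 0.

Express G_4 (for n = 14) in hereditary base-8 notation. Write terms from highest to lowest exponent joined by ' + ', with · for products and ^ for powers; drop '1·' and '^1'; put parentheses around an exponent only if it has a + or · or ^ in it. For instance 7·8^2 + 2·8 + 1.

2·8 + 5

G_0 = 14. HB_4(14) = 3·4 + 2. Bump = 17. G_1 = 16.
G_1 = 16. HB_5(16) = 3·5 + 1. Bump = 19. G_2 = 18.
G_2 = 18. HB_6(18) = 3·6. Bump = 21. G_3 = 20.
G_3 = 20. HB_7(20) = 2·7 + 6. Bump = 22. G_4 = 21.
G_4 = 21. HB_8(21) = 2·8 + 5. Bump = 23. G_5 = 22.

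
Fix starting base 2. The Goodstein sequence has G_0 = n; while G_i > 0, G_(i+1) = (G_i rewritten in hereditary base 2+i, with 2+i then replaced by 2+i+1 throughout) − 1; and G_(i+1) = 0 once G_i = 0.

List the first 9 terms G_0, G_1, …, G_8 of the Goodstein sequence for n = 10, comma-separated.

10, 83, 1025, 15625, 279935, 4215754, 84073323, 1937434592, 50000555551

G_0=10  [base 2] 2^(2 + 1) + 2  →[2↦3]→  3^(3 + 1) + 3 = 84  −1 ⇒ G_1=83
G_1=83  [base 3] 3^(3 + 1) + 2  →[3↦4]→  4^(4 + 1) + 2 = 1026  −1 ⇒ G_2=1025
G_2=1025  [base 4] 4^(4 + 1) + 1  →[4↦5]→  5^(5 + 1) + 1 = 15626  −1 ⇒ G_3=15625
G_3=15625  [base 5] 5^(5 + 1)  →[5↦6]→  6^(6 + 1) = 279936  −1 ⇒ G_4=279935
G_4=279935  [base 6] 5·6^6 + 5·6^5 + 5·6^4 + 5·6^3 + 5·6^2 + 5·6 + 5  →[6↦7]→  5·7^7 + 5·7^5 + 5·7^4 + 5·7^3 + 5·7^2 + 5·7 + 5 = 4215755  −1 ⇒ G_5=4215754
G_5=4215754  [base 7] 5·7^7 + 5·7^5 + 5·7^4 + 5·7^3 + 5·7^2 + 5·7 + 4  →[7↦8]→  5·8^8 + 5·8^5 + 5·8^4 + 5·8^3 + 5·8^2 + 5·8 + 4 = 84073324  −1 ⇒ G_6=84073323
G_6=84073323  [base 8] 5·8^8 + 5·8^5 + 5·8^4 + 5·8^3 + 5·8^2 + 5·8 + 3  →[8↦9]→  5·9^9 + 5·9^5 + 5·9^4 + 5·9^3 + 5·9^2 + 5·9 + 3 = 1937434593  −1 ⇒ G_7=1937434592
G_7=1937434592  [base 9] 5·9^9 + 5·9^5 + 5·9^4 + 5·9^3 + 5·9^2 + 5·9 + 2  →[9↦10]→  5·10^10 + 5·10^5 + 5·10^4 + 5·10^3 + 5·10^2 + 5·10 + 2 = 50000555552  −1 ⇒ G_8=50000555551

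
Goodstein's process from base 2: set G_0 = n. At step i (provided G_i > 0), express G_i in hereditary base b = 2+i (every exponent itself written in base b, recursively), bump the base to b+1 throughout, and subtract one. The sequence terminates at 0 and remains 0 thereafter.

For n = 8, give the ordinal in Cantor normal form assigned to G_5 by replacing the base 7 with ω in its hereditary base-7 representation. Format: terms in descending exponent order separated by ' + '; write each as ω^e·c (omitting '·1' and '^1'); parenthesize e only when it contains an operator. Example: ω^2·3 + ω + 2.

G_0=8  [base 2] 2^(2 + 1)  →[2↦3]→  3^(3 + 1) = 81  −1 ⇒ G_1=80
G_1=80  [base 3] 2·3^3 + 2·3^2 + 2·3 + 2  →[3↦4]→  2·4^4 + 2·4^2 + 2·4 + 2 = 554  −1 ⇒ G_2=553
G_2=553  [base 4] 2·4^4 + 2·4^2 + 2·4 + 1  →[4↦5]→  2·5^5 + 2·5^2 + 2·5 + 1 = 6311  −1 ⇒ G_3=6310
G_3=6310  [base 5] 2·5^5 + 2·5^2 + 2·5  →[5↦6]→  2·6^6 + 2·6^2 + 2·6 = 93396  −1 ⇒ G_4=93395
G_4=93395  [base 6] 2·6^6 + 2·6^2 + 6 + 5  →[6↦7]→  2·7^7 + 2·7^2 + 7 + 5 = 1647196  −1 ⇒ G_5=1647195

ω^ω·2 + ω^2·2 + ω + 4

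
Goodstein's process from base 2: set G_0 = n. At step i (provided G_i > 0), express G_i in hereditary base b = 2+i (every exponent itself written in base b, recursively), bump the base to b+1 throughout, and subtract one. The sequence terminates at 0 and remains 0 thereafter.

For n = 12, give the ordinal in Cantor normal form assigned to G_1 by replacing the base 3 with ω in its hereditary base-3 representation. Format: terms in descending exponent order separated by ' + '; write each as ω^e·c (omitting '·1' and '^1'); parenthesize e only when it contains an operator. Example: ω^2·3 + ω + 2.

(0) 12|_2 = 2^(2 + 1) + 2^2 ↦ 3^(3 + 1) + 3^3|_3 = 108 ⇒ 107
(1) 107|_3 = 3^(3 + 1) + 2·3^2 + 2·3 + 2 ↦ 4^(4 + 1) + 2·4^2 + 2·4 + 2|_4 = 1066 ⇒ 1065

ω^(ω + 1) + ω^2·2 + ω·2 + 2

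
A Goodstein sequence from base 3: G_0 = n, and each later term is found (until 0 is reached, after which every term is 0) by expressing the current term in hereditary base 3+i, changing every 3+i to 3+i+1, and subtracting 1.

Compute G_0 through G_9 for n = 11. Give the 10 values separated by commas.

11, 17, 25, 35, 39, 43, 47, 51, 55, 59

base 3: 11 = 3^2 + 2; at 4: 4^2 + 2 = 18; next = 17
base 4: 17 = 4^2 + 1; at 5: 5^2 + 1 = 26; next = 25
base 5: 25 = 5^2; at 6: 6^2 = 36; next = 35
base 6: 35 = 5·6 + 5; at 7: 5·7 + 5 = 40; next = 39
base 7: 39 = 5·7 + 4; at 8: 5·8 + 4 = 44; next = 43
base 8: 43 = 5·8 + 3; at 9: 5·9 + 3 = 48; next = 47
base 9: 47 = 5·9 + 2; at 10: 5·10 + 2 = 52; next = 51
base 10: 51 = 5·10 + 1; at 11: 5·11 + 1 = 56; next = 55
base 11: 55 = 5·11; at 12: 5·12 = 60; next = 59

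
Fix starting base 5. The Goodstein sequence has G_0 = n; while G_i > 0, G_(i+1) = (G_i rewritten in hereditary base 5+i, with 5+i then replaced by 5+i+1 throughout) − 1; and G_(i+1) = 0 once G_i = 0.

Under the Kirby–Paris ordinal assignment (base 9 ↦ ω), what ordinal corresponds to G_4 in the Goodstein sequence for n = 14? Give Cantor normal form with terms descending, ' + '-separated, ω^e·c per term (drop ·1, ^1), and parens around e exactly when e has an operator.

[0] 14 ≡ 2·5 + 4 (base 5). Lift 6: 16. −1: 15.
[1] 15 ≡ 2·6 + 3 (base 6). Lift 7: 17. −1: 16.
[2] 16 ≡ 2·7 + 2 (base 7). Lift 8: 18. −1: 17.
[3] 17 ≡ 2·8 + 1 (base 8). Lift 9: 19. −1: 18.
[4] 18 ≡ 2·9 (base 9). Lift 10: 20. −1: 19.

ω·2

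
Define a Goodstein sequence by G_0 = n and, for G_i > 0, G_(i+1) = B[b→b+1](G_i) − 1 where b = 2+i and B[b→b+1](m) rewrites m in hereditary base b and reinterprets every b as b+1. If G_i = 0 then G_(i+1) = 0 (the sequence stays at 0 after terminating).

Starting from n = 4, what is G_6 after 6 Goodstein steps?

[0] 4 ≡ 2^2 (base 2). Lift 3: 27. −1: 26.
[1] 26 ≡ 2·3^2 + 2·3 + 2 (base 3). Lift 4: 42. −1: 41.
[2] 41 ≡ 2·4^2 + 2·4 + 1 (base 4). Lift 5: 61. −1: 60.
[3] 60 ≡ 2·5^2 + 2·5 (base 5). Lift 6: 84. −1: 83.
[4] 83 ≡ 2·6^2 + 6 + 5 (base 6). Lift 7: 110. −1: 109.
[5] 109 ≡ 2·7^2 + 7 + 4 (base 7). Lift 8: 140. −1: 139.

139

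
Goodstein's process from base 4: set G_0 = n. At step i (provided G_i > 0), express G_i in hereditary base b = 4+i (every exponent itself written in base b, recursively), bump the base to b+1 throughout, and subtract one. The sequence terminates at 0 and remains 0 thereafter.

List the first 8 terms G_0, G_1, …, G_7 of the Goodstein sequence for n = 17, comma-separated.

G_0 = 17. HB_4(17) = 4^2 + 1. Bump = 26. G_1 = 25.
G_1 = 25. HB_5(25) = 5^2. Bump = 36. G_2 = 35.
G_2 = 35. HB_6(35) = 5·6 + 5. Bump = 40. G_3 = 39.
G_3 = 39. HB_7(39) = 5·7 + 4. Bump = 44. G_4 = 43.
G_4 = 43. HB_8(43) = 5·8 + 3. Bump = 48. G_5 = 47.
G_5 = 47. HB_9(47) = 5·9 + 2. Bump = 52. G_6 = 51.
G_6 = 51. HB_10(51) = 5·10 + 1. Bump = 56. G_7 = 55.

17, 25, 35, 39, 43, 47, 51, 55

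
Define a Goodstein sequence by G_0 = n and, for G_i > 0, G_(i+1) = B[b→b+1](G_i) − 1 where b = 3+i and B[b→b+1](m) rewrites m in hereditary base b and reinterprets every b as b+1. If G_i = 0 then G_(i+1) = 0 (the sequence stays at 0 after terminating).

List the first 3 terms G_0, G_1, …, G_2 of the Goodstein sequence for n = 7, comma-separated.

G_0 = 7. HB_3(7) = 2·3 + 1. Bump = 9. G_1 = 8.
G_1 = 8. HB_4(8) = 2·4. Bump = 10. G_2 = 9.

7, 8, 9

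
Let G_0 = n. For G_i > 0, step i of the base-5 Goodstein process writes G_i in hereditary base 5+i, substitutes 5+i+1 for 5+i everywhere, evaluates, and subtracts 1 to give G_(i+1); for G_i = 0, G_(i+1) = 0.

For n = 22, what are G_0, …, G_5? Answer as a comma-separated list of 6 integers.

22 —HB5→ 4·5 + 2 —bump→ 4·6 + 2 = 26 —(−1)→ 25
25 —HB6→ 4·6 + 1 —bump→ 4·7 + 1 = 29 —(−1)→ 28
28 —HB7→ 4·7 —bump→ 4·8 = 32 —(−1)→ 31
31 —HB8→ 3·8 + 7 —bump→ 3·9 + 7 = 34 —(−1)→ 33
33 —HB9→ 3·9 + 6 —bump→ 3·10 + 6 = 36 —(−1)→ 35

22, 25, 28, 31, 33, 35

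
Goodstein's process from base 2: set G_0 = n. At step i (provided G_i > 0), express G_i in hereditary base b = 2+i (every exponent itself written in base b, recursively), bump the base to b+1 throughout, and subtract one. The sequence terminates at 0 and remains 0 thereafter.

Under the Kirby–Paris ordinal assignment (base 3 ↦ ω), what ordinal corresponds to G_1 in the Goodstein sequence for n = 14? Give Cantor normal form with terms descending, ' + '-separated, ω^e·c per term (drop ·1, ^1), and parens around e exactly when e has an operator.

ω^(ω + 1) + ω^ω + 2

(0) 14|_2 = 2^(2 + 1) + 2^2 + 2 ↦ 3^(3 + 1) + 3^3 + 3|_3 = 111 ⇒ 110
(1) 110|_3 = 3^(3 + 1) + 3^3 + 2 ↦ 4^(4 + 1) + 4^4 + 2|_4 = 1282 ⇒ 1281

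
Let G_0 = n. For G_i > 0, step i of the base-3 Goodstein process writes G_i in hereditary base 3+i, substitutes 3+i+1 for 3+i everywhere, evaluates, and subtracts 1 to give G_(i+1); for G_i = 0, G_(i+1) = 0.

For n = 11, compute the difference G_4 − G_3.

4

base 3: 11 = 3^2 + 2; at 4: 4^2 + 2 = 18; next = 17
base 4: 17 = 4^2 + 1; at 5: 5^2 + 1 = 26; next = 25
base 5: 25 = 5^2; at 6: 6^2 = 36; next = 35
base 6: 35 = 5·6 + 5; at 7: 5·7 + 5 = 40; next = 39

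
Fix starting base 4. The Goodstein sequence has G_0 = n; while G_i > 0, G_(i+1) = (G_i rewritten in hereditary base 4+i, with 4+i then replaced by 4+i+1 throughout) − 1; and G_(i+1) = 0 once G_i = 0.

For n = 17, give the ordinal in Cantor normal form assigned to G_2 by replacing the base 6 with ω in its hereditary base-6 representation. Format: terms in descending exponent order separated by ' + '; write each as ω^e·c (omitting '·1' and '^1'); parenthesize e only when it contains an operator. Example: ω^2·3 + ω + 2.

ω·5 + 5

(0) 17|_4 = 4^2 + 1 ↦ 5^2 + 1|_5 = 26 ⇒ 25
(1) 25|_5 = 5^2 ↦ 6^2|_6 = 36 ⇒ 35
(2) 35|_6 = 5·6 + 5 ↦ 5·7 + 5|_7 = 40 ⇒ 39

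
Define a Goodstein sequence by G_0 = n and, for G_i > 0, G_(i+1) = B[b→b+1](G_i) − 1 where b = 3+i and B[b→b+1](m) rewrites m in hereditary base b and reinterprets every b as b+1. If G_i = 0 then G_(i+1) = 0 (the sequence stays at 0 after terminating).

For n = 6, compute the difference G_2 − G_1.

0

(0) 6|_3 = 2·3 ↦ 2·4|_4 = 8 ⇒ 7
(1) 7|_4 = 4 + 3 ↦ 5 + 3|_5 = 8 ⇒ 7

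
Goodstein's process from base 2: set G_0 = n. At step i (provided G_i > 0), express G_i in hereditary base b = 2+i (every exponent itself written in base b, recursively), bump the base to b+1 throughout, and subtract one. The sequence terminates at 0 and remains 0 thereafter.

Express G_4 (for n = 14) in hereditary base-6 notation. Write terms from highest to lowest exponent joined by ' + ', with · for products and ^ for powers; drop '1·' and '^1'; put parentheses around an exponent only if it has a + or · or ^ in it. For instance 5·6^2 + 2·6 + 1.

G_0 = 14. HB_2(14) = 2^(2 + 1) + 2^2 + 2. Bump = 111. G_1 = 110.
G_1 = 110. HB_3(110) = 3^(3 + 1) + 3^3 + 2. Bump = 1282. G_2 = 1281.
G_2 = 1281. HB_4(1281) = 4^(4 + 1) + 4^4 + 1. Bump = 18751. G_3 = 18750.
G_3 = 18750. HB_5(18750) = 5^(5 + 1) + 5^5. Bump = 326592. G_4 = 326591.
G_4 = 326591. HB_6(326591) = 6^(6 + 1) + 5·6^5 + 5·6^4 + 5·6^3 + 5·6^2 + 5·6 + 5. Bump = 5862841. G_5 = 5862840.

6^(6 + 1) + 5·6^5 + 5·6^4 + 5·6^3 + 5·6^2 + 5·6 + 5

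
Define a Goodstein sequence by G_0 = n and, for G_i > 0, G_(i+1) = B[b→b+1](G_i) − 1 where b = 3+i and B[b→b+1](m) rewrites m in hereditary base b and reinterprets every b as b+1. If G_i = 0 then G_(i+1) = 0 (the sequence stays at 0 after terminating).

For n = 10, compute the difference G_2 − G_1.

8

G_0 = 10. HB_3(10) = 3^2 + 1. Bump = 17. G_1 = 16.
G_1 = 16. HB_4(16) = 4^2. Bump = 25. G_2 = 24.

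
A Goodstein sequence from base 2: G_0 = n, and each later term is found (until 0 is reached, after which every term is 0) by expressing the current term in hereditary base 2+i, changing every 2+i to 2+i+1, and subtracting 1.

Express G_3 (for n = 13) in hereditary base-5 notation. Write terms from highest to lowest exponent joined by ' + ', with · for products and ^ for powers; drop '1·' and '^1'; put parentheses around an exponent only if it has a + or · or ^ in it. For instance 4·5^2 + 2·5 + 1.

5^(5 + 1) + 3·5^3 + 3·5^2 + 3·5 + 2

[0] 13 ≡ 2^(2 + 1) + 2^2 + 1 (base 2). Lift 3: 109. −1: 108.
[1] 108 ≡ 3^(3 + 1) + 3^3 (base 3). Lift 4: 1280. −1: 1279.
[2] 1279 ≡ 4^(4 + 1) + 3·4^3 + 3·4^2 + 3·4 + 3 (base 4). Lift 5: 16093. −1: 16092.
[3] 16092 ≡ 5^(5 + 1) + 3·5^3 + 3·5^2 + 3·5 + 2 (base 5). Lift 6: 280712. −1: 280711.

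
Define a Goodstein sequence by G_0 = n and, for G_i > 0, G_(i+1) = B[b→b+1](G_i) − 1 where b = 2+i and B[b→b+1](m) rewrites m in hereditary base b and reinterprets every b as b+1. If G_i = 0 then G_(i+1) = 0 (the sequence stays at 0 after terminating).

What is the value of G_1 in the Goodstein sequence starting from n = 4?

[0] 4 ≡ 2^2 (base 2). Lift 3: 27. −1: 26.
[1] 26 ≡ 2·3^2 + 2·3 + 2 (base 3). Lift 4: 42. −1: 41.

26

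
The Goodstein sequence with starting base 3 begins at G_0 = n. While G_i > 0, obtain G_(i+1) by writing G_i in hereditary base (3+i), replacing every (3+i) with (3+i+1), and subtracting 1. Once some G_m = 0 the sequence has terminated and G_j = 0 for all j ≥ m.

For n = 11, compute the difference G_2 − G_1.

(0) 11|_3 = 3^2 + 2 ↦ 4^2 + 2|_4 = 18 ⇒ 17
(1) 17|_4 = 4^2 + 1 ↦ 5^2 + 1|_5 = 26 ⇒ 25

8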